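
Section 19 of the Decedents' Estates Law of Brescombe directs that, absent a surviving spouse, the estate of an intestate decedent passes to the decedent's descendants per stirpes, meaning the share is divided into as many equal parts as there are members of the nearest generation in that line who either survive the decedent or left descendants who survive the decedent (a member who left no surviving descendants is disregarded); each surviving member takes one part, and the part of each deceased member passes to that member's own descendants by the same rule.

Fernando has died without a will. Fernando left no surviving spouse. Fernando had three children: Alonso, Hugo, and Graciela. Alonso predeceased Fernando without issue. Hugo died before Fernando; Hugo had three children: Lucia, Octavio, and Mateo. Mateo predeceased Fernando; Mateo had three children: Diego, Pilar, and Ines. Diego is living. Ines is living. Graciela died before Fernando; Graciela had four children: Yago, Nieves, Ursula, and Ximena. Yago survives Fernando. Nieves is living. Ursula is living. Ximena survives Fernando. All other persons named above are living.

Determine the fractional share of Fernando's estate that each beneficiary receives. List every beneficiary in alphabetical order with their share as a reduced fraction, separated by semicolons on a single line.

There is no surviving spouse, so the entire estate passes to Fernando's descendants per stirpes.
Alonso left no surviving issue, so that branch lapses and is disregarded.
The estate is divided into 2 equal shares of 1/2 among Hugo, Graciela.
Hugo predeceased; the 1/2 allotted to Hugo's branch passes to Hugo's issue by representation.
The 1/2 is divided into 3 equal shares of 1/6 among Lucia, Octavio, Mateo.
Lucia is living and takes 1/6.
Octavio is living and takes 1/6.
Mateo predeceased; the 1/6 allotted to Mateo's branch passes to Mateo's issue by representation.
The 1/6 is divided into 3 equal shares of 1/18 among Diego, Pilar, Ines.
Diego is living and takes 1/18.
Pilar is living and takes 1/18.
Ines is living and takes 1/18.
Graciela predeceased; the 1/2 allotted to Graciela's branch passes to Graciela's issue by representation.
The 1/2 is divided into 4 equal shares of 1/8 among Yago, Nieves, Ursula, Ximena.
Yago is living and takes 1/8.
Nieves is living and takes 1/8.
Ursula is living and takes 1/8.
Ximena is living and takes 1/8.

Diego 1/18; Ines 1/18; Lucia 1/6; Nieves 1/8; Octavio 1/6; Pilar 1/18; Ursula 1/8; Ximena 1/8; Yago 1/8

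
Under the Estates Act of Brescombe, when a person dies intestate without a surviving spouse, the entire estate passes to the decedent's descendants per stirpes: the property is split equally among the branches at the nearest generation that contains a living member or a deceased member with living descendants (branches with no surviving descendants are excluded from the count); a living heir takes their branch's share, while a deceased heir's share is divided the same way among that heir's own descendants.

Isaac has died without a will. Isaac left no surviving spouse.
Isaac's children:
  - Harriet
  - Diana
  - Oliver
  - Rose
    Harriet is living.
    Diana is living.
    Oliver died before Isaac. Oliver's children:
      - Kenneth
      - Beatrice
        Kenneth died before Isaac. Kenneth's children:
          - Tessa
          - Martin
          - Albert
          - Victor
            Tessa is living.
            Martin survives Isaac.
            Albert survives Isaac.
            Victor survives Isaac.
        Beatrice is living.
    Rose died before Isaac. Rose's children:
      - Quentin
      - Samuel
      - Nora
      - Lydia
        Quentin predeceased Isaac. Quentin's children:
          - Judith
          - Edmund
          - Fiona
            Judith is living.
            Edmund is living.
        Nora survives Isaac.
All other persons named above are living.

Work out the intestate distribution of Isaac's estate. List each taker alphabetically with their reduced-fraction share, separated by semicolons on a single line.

Albert 1/32; Beatrice 1/8; Diana 1/4; Edmund 1/48; Fiona 1/48; Harriet 1/4; Judith 1/48; Lydia 1/16; Martin 1/32; Nora 1/16; Samuel 1/16; Tessa 1/32; Victor 1/32

There is no surviving spouse, so the entire estate passes to Isaac's descendants per stirpes.
The estate is divided into 4 equal shares of 1/4 among Harriet, Diana, Oliver, Rose.
Harriet is living and takes 1/4.
Diana is living and takes 1/4.
Oliver predeceased; the 1/4 allotted to Oliver's branch passes to Oliver's issue by representation.
The 1/4 is divided into 2 equal shares of 1/8 among Kenneth, Beatrice.
Kenneth predeceased; the 1/8 allotted to Kenneth's branch passes to Kenneth's issue by representation.
The 1/8 is divided into 4 equal shares of 1/32 among Tessa, Martin, Albert, Victor.
Tessa is living and takes 1/32.
Martin is living and takes 1/32.
Albert is living and takes 1/32.
Victor is living and takes 1/32.
Beatrice is living and takes 1/8.
Rose predeceased; the 1/4 allotted to Rose's branch passes to Rose's issue by representation.
The 1/4 is divided into 4 equal shares of 1/16 among Quentin, Samuel, Nora, Lydia.
Quentin predeceased; the 1/16 allotted to Quentin's branch passes to Quentin's issue by representation.
The 1/16 is divided into 3 equal shares of 1/48 among Judith, Edmund, Fiona.
Judith is living and takes 1/48.
Edmund is living and takes 1/48.
Fiona is living and takes 1/48.
Samuel is living and takes 1/16.
Nora is living and takes 1/16.
Lydia is living and takes 1/16.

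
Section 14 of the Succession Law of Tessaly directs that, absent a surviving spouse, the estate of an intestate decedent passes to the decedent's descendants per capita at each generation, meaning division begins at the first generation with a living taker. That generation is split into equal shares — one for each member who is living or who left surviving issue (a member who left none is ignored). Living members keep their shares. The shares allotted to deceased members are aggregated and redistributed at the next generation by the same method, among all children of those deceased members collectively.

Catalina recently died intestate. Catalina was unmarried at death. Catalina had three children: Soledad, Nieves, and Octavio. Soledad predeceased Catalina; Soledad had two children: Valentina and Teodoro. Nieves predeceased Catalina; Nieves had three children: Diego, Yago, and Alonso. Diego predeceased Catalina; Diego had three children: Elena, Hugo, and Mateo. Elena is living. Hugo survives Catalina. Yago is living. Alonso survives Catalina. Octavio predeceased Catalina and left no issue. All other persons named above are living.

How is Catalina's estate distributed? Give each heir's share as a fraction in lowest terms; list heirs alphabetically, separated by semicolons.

There is no surviving spouse, so the entire estate passes to Catalina's descendants per capita at each generation.
No one at generation 1 (Soledad, Nieves) is living; moving to the next generation.
At generation 2 (Valentina, Teodoro, Diego, Yago, Alonso) there are 5 shares of (1)/5 = 1/5 each.
Living: Valentina, Teodoro, Yago, and Alonso — each takes 1/5.
Deceased: Diego. That 1/5 share is carried to generation 3.
At generation 3 (Elena, Hugo, Mateo) there are 3 shares of (1/5)/3 = 1/15 each.
Living: Elena, Hugo, and Mateo — each takes 1/15.

Alonso 1/5; Elena 1/15; Hugo 1/15; Mateo 1/15; Teodoro 1/5; Valentina 1/5; Yago 1/5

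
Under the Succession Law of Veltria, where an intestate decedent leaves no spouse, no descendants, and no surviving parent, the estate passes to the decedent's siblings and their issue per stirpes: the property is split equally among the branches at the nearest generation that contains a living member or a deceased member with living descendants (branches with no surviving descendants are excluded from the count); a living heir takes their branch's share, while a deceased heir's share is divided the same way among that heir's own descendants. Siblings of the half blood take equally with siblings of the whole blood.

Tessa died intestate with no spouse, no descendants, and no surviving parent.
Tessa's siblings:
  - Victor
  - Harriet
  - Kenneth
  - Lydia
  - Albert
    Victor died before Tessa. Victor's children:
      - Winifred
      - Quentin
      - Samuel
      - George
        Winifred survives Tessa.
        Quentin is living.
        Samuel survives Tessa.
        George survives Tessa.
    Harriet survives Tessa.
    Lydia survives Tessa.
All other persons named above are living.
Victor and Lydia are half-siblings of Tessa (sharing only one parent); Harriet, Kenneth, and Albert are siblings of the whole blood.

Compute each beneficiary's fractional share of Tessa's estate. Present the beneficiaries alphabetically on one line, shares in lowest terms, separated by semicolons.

No spouse, descendants, or parent survives, so the estate passes to Tessa's siblings per stirpes.
Half-blood and whole-blood siblings take equally under the stated rule.
The estate is divided into 5 equal shares of 1/5 among Victor, Harriet, Kenneth, Lydia, Albert.
Victor predeceased; the 1/5 allotted to Victor's branch passes to Victor's issue by representation.
The 1/5 is divided into 4 equal shares of 1/20 among Winifred, Quentin, Samuel, George.
Winifred is living and takes 1/20.
Quentin is living and takes 1/20.
Samuel is living and takes 1/20.
George is living and takes 1/20.
Harriet is living and takes 1/5.
Kenneth is living and takes 1/5.
Lydia is living and takes 1/5.
Albert is living and takes 1/5.

Albert 1/5; George 1/20; Harriet 1/5; Kenneth 1/5; Lydia 1/5; Quentin 1/20; Samuel 1/20; Winifred 1/20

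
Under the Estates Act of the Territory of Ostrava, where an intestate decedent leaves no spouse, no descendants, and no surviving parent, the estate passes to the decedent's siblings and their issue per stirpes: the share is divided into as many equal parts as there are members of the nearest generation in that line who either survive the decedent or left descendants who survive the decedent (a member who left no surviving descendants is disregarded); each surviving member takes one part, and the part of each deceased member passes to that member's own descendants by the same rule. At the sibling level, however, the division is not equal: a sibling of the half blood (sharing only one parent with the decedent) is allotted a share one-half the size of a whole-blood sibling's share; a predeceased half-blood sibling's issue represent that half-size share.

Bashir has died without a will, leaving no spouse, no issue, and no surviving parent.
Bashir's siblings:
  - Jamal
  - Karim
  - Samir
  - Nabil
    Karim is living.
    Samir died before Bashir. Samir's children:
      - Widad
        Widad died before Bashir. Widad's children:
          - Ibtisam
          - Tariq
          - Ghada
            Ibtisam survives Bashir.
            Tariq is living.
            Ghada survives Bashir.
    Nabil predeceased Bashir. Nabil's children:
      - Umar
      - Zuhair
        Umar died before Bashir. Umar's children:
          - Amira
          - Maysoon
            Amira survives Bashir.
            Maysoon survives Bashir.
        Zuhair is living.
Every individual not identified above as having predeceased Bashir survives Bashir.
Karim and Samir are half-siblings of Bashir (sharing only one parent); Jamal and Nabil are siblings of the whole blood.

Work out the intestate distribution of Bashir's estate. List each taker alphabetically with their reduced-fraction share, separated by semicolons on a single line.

No spouse, descendants, or parent survives, so the estate passes to Bashir's siblings per stirpes.
Half-blood siblings count for one-half the weight of whole-blood siblings at the initial division.
Dividing 1 in proportion to weights (total weight 3): Jamal (weight 1) → 1/3; Karim (weight 1/2) → 1/6; Samir (weight 1/2) → 1/6; Nabil (weight 1) → 1/3.
Jamal is living and takes 1/3.
Karim is living and takes 1/6.
Samir predeceased; the 1/6 allotted to Samir's branch passes to Samir's issue by representation.
Widad's line is the sole branch at this level, so the full 1/6 passes to Widad's issue by representation.
The 1/6 is divided into 3 equal shares of 1/18 among Ibtisam, Tariq, Ghada.
Ibtisam is living and takes 1/18.
Tariq is living and takes 1/18.
Ghada is living and takes 1/18.
Nabil predeceased; the 1/3 allotted to Nabil's branch passes to Nabil's issue by representation.
The 1/3 is divided into 2 equal shares of 1/6 among Umar, Zuhair.
Umar predeceased; the 1/6 allotted to Umar's branch passes to Umar's issue by representation.
The 1/6 is divided into 2 equal shares of 1/12 among Amira, Maysoon.
Amira is living and takes 1/12.
Maysoon is living and takes 1/12.
Zuhair is living and takes 1/6.

Amira 1/12; Ghada 1/18; Ibtisam 1/18; Jamal 1/3; Karim 1/6; Maysoon 1/12; Tariq 1/18; Zuhair 1/6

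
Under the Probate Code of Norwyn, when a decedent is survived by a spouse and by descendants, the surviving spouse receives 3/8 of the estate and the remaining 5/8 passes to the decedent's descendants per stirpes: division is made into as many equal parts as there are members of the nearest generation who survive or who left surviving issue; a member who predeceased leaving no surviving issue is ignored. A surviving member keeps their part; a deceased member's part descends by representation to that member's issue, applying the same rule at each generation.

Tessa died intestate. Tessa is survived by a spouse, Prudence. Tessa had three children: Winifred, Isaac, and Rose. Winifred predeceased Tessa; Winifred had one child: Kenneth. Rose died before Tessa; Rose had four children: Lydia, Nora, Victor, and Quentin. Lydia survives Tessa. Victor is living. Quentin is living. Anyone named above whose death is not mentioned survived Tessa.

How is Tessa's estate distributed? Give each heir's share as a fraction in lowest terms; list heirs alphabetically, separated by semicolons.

Isaac 5/24; Kenneth 5/24; Lydia 5/96; Nora 5/96; Prudence 3/8; Quentin 5/96; Victor 5/96

Prudence, as surviving spouse, takes 3/8.
The remaining 5/8 passes to Tessa's descendants per stirpes.
The 5/8 is divided into 3 equal shares of 5/24 among Winifred, Isaac, Rose.
Winifred predeceased; the 5/24 allotted to Winifred's branch passes to Winifred's issue by representation.
Kenneth is the sole taker at this level and receives the full 5/24.
Isaac is living and takes 5/24.
Rose predeceased; the 5/24 allotted to Rose's branch passes to Rose's issue by representation.
The 5/24 is divided into 4 equal shares of 5/96 among Lydia, Nora, Victor, Quentin.
Lydia is living and takes 5/96.
Nora is living and takes 5/96.
Victor is living and takes 5/96.
Quentin is living and takes 5/96.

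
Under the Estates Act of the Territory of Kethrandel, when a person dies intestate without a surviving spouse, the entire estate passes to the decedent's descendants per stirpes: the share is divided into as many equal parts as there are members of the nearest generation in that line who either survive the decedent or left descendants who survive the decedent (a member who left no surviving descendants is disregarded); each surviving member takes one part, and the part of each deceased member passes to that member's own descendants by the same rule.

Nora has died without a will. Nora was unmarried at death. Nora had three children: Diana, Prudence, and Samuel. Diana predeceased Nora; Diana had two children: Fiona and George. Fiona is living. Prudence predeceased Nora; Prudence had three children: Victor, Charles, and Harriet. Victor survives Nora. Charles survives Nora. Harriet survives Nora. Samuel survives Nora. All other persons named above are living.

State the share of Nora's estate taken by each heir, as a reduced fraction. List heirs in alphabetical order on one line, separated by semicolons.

Charles 1/9; Fiona 1/6; George 1/6; Harriet 1/9; Samuel 1/3; Victor 1/9

There is no surviving spouse, so the entire estate passes to Nora's descendants per stirpes.
The estate is divided into 3 equal shares of 1/3 among Diana, Prudence, Samuel.
Diana predeceased; the 1/3 allotted to Diana's branch passes to Diana's issue by representation.
The 1/3 is divided into 2 equal shares of 1/6 among Fiona, George.
Fiona is living and takes 1/6.
George is living and takes 1/6.
Prudence predeceased; the 1/3 allotted to Prudence's branch passes to Prudence's issue by representation.
The 1/3 is divided into 3 equal shares of 1/9 among Victor, Charles, Harriet.
Victor is living and takes 1/9.
Charles is living and takes 1/9.
Harriet is living and takes 1/9.
Samuel is living and takes 1/3.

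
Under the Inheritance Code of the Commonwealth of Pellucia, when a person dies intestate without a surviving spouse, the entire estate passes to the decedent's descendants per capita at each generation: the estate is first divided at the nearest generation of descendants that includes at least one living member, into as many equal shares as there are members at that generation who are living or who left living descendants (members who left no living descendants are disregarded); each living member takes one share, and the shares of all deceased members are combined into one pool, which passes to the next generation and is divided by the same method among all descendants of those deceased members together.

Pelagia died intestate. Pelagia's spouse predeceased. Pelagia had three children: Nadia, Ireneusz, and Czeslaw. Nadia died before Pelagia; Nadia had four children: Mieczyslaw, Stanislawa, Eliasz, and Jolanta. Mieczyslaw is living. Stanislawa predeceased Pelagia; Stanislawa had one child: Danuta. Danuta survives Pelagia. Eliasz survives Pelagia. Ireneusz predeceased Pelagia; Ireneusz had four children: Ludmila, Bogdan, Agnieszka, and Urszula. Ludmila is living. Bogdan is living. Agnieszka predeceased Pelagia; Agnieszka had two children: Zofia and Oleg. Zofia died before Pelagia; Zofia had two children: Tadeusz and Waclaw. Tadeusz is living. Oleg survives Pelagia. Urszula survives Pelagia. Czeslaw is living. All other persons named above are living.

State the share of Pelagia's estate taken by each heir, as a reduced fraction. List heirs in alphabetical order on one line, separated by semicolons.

There is no surviving spouse, so the entire estate passes to Pelagia's descendants per capita at each generation.
At generation 1 (Nadia, Ireneusz, Czeslaw) there are 3 shares of (1)/3 = 1/3 each.
Living: Czeslaw — each takes 1/3.
Deceased: Nadia and Ireneusz. Their combined 2/3 is pooled and carried to generation 2.
At generation 2 (Mieczyslaw, Stanislawa, Eliasz, Jolanta, Ludmila, Bogdan, Agnieszka, Urszula) there are 8 shares of (2/3)/8 = 1/12 each.
Living: Mieczyslaw, Eliasz, Jolanta, Ludmila, Bogdan, and Urszula — each takes 1/12.
Deceased: Stanislawa and Agnieszka. Their combined 1/6 is pooled and carried to generation 3.
At generation 3 (Danuta, Zofia, Oleg) there are 3 shares of (1/6)/3 = 1/18 each.
Living: Danuta and Oleg — each takes 1/18.
Deceased: Zofia. That 1/18 share is carried to generation 4.
At generation 4 (Tadeusz, Waclaw) there are 2 shares of (1/18)/2 = 1/36 each.
Living: Tadeusz and Waclaw — each takes 1/36.

Bogdan 1/12; Czeslaw 1/3; Danuta 1/18; Eliasz 1/12; Jolanta 1/12; Ludmila 1/12; Mieczyslaw 1/12; Oleg 1/18; Tadeusz 1/36; Urszula 1/12; Waclaw 1/36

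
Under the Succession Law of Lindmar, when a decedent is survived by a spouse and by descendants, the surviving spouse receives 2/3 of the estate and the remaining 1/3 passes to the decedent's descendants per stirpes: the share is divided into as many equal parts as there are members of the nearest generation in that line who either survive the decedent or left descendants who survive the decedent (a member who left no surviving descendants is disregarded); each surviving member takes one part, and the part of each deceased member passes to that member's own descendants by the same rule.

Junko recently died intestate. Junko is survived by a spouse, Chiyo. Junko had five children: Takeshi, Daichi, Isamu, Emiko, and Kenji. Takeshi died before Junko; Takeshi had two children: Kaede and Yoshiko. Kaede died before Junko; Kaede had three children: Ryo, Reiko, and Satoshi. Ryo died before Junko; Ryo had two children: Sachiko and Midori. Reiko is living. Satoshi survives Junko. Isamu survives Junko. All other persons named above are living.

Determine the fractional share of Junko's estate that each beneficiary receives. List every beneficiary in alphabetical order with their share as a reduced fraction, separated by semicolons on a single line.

Chiyo 2/3; Daichi 1/15; Emiko 1/15; Isamu 1/15; Kenji 1/15; Midori 1/180; Reiko 1/90; Sachiko 1/180; Satoshi 1/90; Yoshiko 1/30

Chiyo, as surviving spouse, takes 2/3.
The remaining 1/3 passes to Junko's descendants per stirpes.
The 1/3 is divided into 5 equal shares of 1/15 among Takeshi, Daichi, Isamu, Emiko, Kenji.
Takeshi predeceased; the 1/15 allotted to Takeshi's branch passes to Takeshi's issue by representation.
The 1/15 is divided into 2 equal shares of 1/30 among Kaede, Yoshiko.
Kaede predeceased; the 1/30 allotted to Kaede's branch passes to Kaede's issue by representation.
The 1/30 is divided into 3 equal shares of 1/90 among Ryo, Reiko, Satoshi.
Ryo predeceased; the 1/90 allotted to Ryo's branch passes to Ryo's issue by representation.
The 1/90 is divided into 2 equal shares of 1/180 among Sachiko, Midori.
Sachiko is living and takes 1/180.
Midori is living and takes 1/180.
Reiko is living and takes 1/90.
Satoshi is living and takes 1/90.
Yoshiko is living and takes 1/30.
Daichi is living and takes 1/15.
Isamu is living and takes 1/15.
Emiko is living and takes 1/15.
Kenji is living and takes 1/15.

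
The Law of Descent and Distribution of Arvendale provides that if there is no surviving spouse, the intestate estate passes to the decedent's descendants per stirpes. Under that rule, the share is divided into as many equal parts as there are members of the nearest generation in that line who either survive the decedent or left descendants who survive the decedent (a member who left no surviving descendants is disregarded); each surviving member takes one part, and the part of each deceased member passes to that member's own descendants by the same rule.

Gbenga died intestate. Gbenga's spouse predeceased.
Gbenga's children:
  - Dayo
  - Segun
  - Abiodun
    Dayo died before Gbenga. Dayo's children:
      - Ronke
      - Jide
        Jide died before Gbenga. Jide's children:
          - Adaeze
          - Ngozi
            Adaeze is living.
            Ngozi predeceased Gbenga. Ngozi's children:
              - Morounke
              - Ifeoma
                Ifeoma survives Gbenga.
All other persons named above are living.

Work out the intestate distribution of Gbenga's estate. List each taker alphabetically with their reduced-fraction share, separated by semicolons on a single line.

Abiodun 1/3; Adaeze 1/12; Ifeoma 1/24; Morounke 1/24; Ronke 1/6; Segun 1/3

There is no surviving spouse, so the entire estate passes to Gbenga's descendants per stirpes.
The estate is divided into 3 equal shares of 1/3 among Dayo, Segun, Abiodun.
Dayo predeceased; the 1/3 allotted to Dayo's branch passes to Dayo's issue by representation.
The 1/3 is divided into 2 equal shares of 1/6 among Ronke, Jide.
Ronke is living and takes 1/6.
Jide predeceased; the 1/6 allotted to Jide's branch passes to Jide's issue by representation.
The 1/6 is divided into 2 equal shares of 1/12 among Adaeze, Ngozi.
Adaeze is living and takes 1/12.
Ngozi predeceased; the 1/12 allotted to Ngozi's branch passes to Ngozi's issue by representation.
The 1/12 is divided into 2 equal shares of 1/24 among Morounke, Ifeoma.
Morounke is living and takes 1/24.
Ifeoma is living and takes 1/24.
Segun is living and takes 1/3.
Abiodun is living and takes 1/3.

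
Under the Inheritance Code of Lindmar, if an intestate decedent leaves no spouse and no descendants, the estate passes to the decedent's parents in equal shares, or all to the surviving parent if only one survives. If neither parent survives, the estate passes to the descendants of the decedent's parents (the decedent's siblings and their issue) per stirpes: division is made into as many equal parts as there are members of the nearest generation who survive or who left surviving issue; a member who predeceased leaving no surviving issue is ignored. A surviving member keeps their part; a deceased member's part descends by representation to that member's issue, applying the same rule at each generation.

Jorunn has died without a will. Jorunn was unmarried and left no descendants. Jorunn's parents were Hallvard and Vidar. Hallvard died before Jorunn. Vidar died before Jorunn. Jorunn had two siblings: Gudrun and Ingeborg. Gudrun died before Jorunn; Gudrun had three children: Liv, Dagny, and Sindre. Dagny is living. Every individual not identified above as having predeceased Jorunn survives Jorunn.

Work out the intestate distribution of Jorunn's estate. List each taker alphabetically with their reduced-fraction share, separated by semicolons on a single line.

Dagny 1/6; Ingeborg 1/2; Liv 1/6; Sindre 1/6

Neither parent survives and there are no descendants, so the estate passes to Jorunn's siblings and their issue per stirpes.
The estate is divided into 2 equal shares of 1/2 among Gudrun, Ingeborg.
Gudrun predeceased; the 1/2 allotted to Gudrun's branch passes to Gudrun's issue by representation.
The 1/2 is divided into 3 equal shares of 1/6 among Liv, Dagny, Sindre.
Liv is living and takes 1/6.
Dagny is living and takes 1/6.
Sindre is living and takes 1/6.
Ingeborg is living and takes 1/2.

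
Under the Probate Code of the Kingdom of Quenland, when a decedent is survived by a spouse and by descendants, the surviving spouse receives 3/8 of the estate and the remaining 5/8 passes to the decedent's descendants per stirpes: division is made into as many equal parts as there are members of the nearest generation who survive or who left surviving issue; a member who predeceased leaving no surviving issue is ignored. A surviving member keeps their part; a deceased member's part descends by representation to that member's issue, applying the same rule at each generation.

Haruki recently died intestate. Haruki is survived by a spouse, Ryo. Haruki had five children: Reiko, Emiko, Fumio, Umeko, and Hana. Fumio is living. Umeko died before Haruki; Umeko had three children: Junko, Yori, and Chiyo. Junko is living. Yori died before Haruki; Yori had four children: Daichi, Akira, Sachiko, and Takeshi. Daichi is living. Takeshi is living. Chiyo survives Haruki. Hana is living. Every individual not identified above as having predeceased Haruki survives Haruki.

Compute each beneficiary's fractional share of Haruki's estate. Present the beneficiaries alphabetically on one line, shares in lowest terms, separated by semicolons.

Akira 1/96; Chiyo 1/24; Daichi 1/96; Emiko 1/8; Fumio 1/8; Hana 1/8; Junko 1/24; Reiko 1/8; Ryo 3/8; Sachiko 1/96; Takeshi 1/96

Ryo, as surviving spouse, takes 3/8.
The remaining 5/8 passes to Haruki's descendants per stirpes.
The 5/8 is divided into 5 equal shares of 1/8 among Reiko, Emiko, Fumio, Umeko, Hana.
Reiko is living and takes 1/8.
Emiko is living and takes 1/8.
Fumio is living and takes 1/8.
Umeko predeceased; the 1/8 allotted to Umeko's branch passes to Umeko's issue by representation.
The 1/8 is divided into 3 equal shares of 1/24 among Junko, Yori, Chiyo.
Junko is living and takes 1/24.
Yori predeceased; the 1/24 allotted to Yori's branch passes to Yori's issue by representation.
The 1/24 is divided into 4 equal shares of 1/96 among Daichi, Akira, Sachiko, Takeshi.
Daichi is living and takes 1/96.
Akira is living and takes 1/96.
Sachiko is living and takes 1/96.
Takeshi is living and takes 1/96.
Chiyo is living and takes 1/24.
Hana is living and takes 1/8.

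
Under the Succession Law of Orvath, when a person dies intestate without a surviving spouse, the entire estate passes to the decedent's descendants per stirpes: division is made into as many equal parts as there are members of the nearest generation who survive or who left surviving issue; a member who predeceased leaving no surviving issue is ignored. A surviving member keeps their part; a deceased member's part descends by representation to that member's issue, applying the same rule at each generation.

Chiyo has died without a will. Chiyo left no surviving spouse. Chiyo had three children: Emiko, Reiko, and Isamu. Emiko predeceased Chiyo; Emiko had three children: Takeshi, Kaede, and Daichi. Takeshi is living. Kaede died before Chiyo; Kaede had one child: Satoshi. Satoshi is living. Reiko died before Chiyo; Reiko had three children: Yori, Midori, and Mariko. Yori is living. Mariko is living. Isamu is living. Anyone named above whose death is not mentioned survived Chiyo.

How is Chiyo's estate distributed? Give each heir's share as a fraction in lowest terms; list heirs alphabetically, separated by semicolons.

There is no surviving spouse, so the entire estate passes to Chiyo's descendants per stirpes.
The estate is divided into 3 equal shares of 1/3 among Emiko, Reiko, Isamu.
Emiko predeceased; the 1/3 allotted to Emiko's branch passes to Emiko's issue by representation.
The 1/3 is divided into 3 equal shares of 1/9 among Takeshi, Kaede, Daichi.
Takeshi is living and takes 1/9.
Kaede predeceased; the 1/9 allotted to Kaede's branch passes to Kaede's issue by representation.
Satoshi is the sole taker at this level and receives the full 1/9.
Daichi is living and takes 1/9.
Reiko predeceased; the 1/3 allotted to Reiko's branch passes to Reiko's issue by representation.
The 1/3 is divided into 3 equal shares of 1/9 among Yori, Midori, Mariko.
Yori is living and takes 1/9.
Midori is living and takes 1/9.
Mariko is living and takes 1/9.
Isamu is living and takes 1/3.

Daichi 1/9; Isamu 1/3; Mariko 1/9; Midori 1/9; Satoshi 1/9; Takeshi 1/9; Yori 1/9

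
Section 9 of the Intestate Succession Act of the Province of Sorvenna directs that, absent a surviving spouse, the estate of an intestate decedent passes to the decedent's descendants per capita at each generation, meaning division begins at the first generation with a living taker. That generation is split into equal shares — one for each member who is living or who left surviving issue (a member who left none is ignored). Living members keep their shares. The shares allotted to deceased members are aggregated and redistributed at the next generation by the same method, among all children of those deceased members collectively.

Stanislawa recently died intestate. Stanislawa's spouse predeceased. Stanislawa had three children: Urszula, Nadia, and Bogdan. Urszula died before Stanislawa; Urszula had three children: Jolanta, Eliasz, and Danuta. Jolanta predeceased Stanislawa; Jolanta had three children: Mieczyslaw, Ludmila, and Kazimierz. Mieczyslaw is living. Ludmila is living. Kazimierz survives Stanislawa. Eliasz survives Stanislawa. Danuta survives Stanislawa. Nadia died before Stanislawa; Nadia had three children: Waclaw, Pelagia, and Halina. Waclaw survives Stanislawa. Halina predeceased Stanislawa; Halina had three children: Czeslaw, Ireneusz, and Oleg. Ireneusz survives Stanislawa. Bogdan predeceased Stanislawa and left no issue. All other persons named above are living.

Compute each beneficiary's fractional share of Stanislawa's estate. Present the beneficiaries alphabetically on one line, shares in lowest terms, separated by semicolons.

There is no surviving spouse, so the entire estate passes to Stanislawa's descendants per capita at each generation.
No one at generation 1 (Urszula, Nadia) is living; moving to the next generation.
At generation 2 (Jolanta, Eliasz, Danuta, Waclaw, Pelagia, Halina) there are 6 shares of (1)/6 = 1/6 each.
Living: Eliasz, Danuta, Waclaw, and Pelagia — each takes 1/6.
Deceased: Jolanta and Halina. Their combined 1/3 is pooled and carried to generation 3.
At generation 3 (Mieczyslaw, Ludmila, Kazimierz, Czeslaw, Ireneusz, Oleg) there are 6 shares of (1/3)/6 = 1/18 each.
Living: Mieczyslaw, Ludmila, Kazimierz, Czeslaw, Ireneusz, and Oleg — each takes 1/18.

Czeslaw 1/18; Danuta 1/6; Eliasz 1/6; Ireneusz 1/18; Kazimierz 1/18; Ludmila 1/18; Mieczyslaw 1/18; Oleg 1/18; Pelagia 1/6; Waclaw 1/6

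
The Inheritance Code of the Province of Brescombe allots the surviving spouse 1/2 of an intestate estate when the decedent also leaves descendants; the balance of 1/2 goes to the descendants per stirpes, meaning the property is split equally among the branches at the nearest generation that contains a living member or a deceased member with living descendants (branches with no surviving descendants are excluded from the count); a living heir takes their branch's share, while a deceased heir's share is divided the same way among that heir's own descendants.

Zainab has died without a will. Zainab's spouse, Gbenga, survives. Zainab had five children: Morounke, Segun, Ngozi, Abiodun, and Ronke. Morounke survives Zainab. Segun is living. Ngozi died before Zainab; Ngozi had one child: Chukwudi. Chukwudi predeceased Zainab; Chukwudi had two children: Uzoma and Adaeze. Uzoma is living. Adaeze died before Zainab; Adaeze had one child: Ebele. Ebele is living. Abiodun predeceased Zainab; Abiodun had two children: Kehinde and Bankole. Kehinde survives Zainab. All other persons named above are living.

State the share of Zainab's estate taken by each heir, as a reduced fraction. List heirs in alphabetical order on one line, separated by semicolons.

Bankole 1/20; Ebele 1/20; Gbenga 1/2; Kehinde 1/20; Morounke 1/10; Ronke 1/10; Segun 1/10; Uzoma 1/20

Gbenga, as surviving spouse, takes 1/2.
The remaining 1/2 passes to Zainab's descendants per stirpes.
The 1/2 is divided into 5 equal shares of 1/10 among Morounke, Segun, Ngozi, Abiodun, Ronke.
Morounke is living and takes 1/10.
Segun is living and takes 1/10.
Ngozi predeceased; the 1/10 allotted to Ngozi's branch passes to Ngozi's issue by representation.
Chukwudi's line is the sole branch at this level, so the full 1/10 passes to Chukwudi's issue by representation.
The 1/10 is divided into 2 equal shares of 1/20 among Uzoma, Adaeze.
Uzoma is living and takes 1/20.
Adaeze predeceased; the 1/20 allotted to Adaeze's branch passes to Adaeze's issue by representation.
Ebele is the sole taker at this level and receives the full 1/20.
Abiodun predeceased; the 1/10 allotted to Abiodun's branch passes to Abiodun's issue by representation.
The 1/10 is divided into 2 equal shares of 1/20 among Kehinde, Bankole.
Kehinde is living and takes 1/20.
Bankole is living and takes 1/20.
Ronke is living and takes 1/10.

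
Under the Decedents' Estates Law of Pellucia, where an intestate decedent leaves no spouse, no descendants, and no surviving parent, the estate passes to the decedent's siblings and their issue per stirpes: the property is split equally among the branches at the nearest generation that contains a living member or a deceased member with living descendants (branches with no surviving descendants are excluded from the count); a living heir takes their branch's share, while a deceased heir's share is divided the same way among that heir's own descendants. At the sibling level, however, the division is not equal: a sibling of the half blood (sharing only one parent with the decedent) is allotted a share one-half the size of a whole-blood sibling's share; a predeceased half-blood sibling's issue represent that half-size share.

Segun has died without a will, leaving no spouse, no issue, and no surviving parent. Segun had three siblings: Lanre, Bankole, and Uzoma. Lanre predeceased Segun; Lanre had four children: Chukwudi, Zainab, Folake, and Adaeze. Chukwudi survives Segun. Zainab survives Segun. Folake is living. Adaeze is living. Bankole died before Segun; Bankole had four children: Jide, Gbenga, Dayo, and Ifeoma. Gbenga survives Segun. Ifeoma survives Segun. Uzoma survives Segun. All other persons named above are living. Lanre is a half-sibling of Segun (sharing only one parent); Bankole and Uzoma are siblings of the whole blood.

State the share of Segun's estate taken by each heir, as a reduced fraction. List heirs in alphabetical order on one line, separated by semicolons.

Adaeze 1/20; Chukwudi 1/20; Dayo 1/10; Folake 1/20; Gbenga 1/10; Ifeoma 1/10; Jide 1/10; Uzoma 2/5; Zainab 1/20

No spouse, descendants, or parent survives, so the estate passes to Segun's siblings per stirpes.
Half-blood siblings count for one-half the weight of whole-blood siblings at the initial division.
Dividing 1 in proportion to weights (total weight 5/2): Lanre (weight 1/2) → 1/5; Bankole (weight 1) → 2/5; Uzoma (weight 1) → 2/5.
Lanre predeceased; the 1/5 allotted to Lanre's branch passes to Lanre's issue by representation.
The 1/5 is divided into 4 equal shares of 1/20 among Chukwudi, Zainab, Folake, Adaeze.
Chukwudi is living and takes 1/20.
Zainab is living and takes 1/20.
Folake is living and takes 1/20.
Adaeze is living and takes 1/20.
Bankole predeceased; the 2/5 allotted to Bankole's branch passes to Bankole's issue by representation.
The 2/5 is divided into 4 equal shares of 1/10 among Jide, Gbenga, Dayo, Ifeoma.
Jide is living and takes 1/10.
Gbenga is living and takes 1/10.
Dayo is living and takes 1/10.
Ifeoma is living and takes 1/10.
Uzoma is living and takes 2/5.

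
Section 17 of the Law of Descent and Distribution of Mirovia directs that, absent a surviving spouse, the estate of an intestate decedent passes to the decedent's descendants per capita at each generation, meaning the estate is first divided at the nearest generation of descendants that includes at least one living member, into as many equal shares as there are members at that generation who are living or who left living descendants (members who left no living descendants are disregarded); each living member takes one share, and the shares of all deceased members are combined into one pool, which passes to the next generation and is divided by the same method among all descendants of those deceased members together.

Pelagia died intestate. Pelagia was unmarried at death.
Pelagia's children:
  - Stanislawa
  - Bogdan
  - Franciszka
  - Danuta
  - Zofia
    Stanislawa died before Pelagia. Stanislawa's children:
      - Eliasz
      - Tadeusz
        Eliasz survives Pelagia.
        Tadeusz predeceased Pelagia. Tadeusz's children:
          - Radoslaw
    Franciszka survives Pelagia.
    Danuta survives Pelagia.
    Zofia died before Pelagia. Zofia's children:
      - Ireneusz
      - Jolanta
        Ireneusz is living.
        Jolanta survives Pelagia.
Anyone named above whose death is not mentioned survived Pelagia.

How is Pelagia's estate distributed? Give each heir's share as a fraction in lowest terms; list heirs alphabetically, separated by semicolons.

There is no surviving spouse, so the entire estate passes to Pelagia's descendants per capita at each generation.
At generation 1 (Stanislawa, Bogdan, Franciszka, Danuta, Zofia) there are 5 shares of (1)/5 = 1/5 each.
Living: Bogdan, Franciszka, and Danuta — each takes 1/5.
Deceased: Stanislawa and Zofia. Their combined 2/5 is pooled and carried to generation 2.
At generation 2 (Eliasz, Tadeusz, Ireneusz, Jolanta) there are 4 shares of (2/5)/4 = 1/10 each.
Living: Eliasz, Ireneusz, and Jolanta — each takes 1/10.
Deceased: Tadeusz. That 1/10 share is carried to generation 3.
At generation 3 (Radoslaw) there are 1 shares of (1/10)/1 = 1/10 each.
Living: Radoslaw — each takes 1/10.

Bogdan 1/5; Danuta 1/5; Eliasz 1/10; Franciszka 1/5; Ireneusz 1/10; Jolanta 1/10; Radoslaw 1/10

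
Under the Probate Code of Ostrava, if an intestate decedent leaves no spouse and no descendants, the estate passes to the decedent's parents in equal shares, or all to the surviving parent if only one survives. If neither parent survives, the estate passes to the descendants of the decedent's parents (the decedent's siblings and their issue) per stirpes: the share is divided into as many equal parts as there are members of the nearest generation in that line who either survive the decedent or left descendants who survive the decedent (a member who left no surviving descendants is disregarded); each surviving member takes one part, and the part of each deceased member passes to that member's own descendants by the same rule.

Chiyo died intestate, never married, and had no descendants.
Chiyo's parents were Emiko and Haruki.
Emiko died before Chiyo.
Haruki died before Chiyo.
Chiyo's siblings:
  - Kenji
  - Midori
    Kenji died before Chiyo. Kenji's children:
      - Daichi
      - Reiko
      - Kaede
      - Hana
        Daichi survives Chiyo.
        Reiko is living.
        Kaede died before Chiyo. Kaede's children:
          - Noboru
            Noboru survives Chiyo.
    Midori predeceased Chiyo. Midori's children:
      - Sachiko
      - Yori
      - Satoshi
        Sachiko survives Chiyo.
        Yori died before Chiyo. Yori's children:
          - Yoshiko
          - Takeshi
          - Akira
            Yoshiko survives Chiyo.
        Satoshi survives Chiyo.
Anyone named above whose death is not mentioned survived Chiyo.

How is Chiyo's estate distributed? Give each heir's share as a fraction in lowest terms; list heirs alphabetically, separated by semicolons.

Neither parent survives and there are no descendants, so the estate passes to Chiyo's siblings and their issue per stirpes.
The estate is divided into 2 equal shares of 1/2 among Kenji, Midori.
Kenji predeceased; the 1/2 allotted to Kenji's branch passes to Kenji's issue by representation.
The 1/2 is divided into 4 equal shares of 1/8 among Daichi, Reiko, Kaede, Hana.
Daichi is living and takes 1/8.
Reiko is living and takes 1/8.
Kaede predeceased; the 1/8 allotted to Kaede's branch passes to Kaede's issue by representation.
Noboru is the sole taker at this level and receives the full 1/8.
Hana is living and takes 1/8.
Midori predeceased; the 1/2 allotted to Midori's branch passes to Midori's issue by representation.
The 1/2 is divided into 3 equal shares of 1/6 among Sachiko, Yori, Satoshi.
Sachiko is living and takes 1/6.
Yori predeceased; the 1/6 allotted to Yori's branch passes to Yori's issue by representation.
The 1/6 is divided into 3 equal shares of 1/18 among Yoshiko, Takeshi, Akira.
Yoshiko is living and takes 1/18.
Takeshi is living and takes 1/18.
Akira is living and takes 1/18.
Satoshi is living and takes 1/6.

Akira 1/18; Daichi 1/8; Hana 1/8; Noboru 1/8; Reiko 1/8; Sachiko 1/6; Satoshi 1/6; Takeshi 1/18; Yoshiko 1/18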